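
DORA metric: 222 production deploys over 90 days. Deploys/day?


Formula: deployments per day = releases / days
= 222 / 90
= 2.467 deploys/day
(equivalently, 17.27 deploys/week)

2.467 deploys/day


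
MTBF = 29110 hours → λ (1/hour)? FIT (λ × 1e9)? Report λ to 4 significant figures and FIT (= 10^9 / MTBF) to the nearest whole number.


Formula: λ = 1 / MTBF; FIT = λ × 1e9 = 1e9 / MTBF
λ = 1 / 29110 ≈ 3.435e-05 failures/hour
FIT = 1e9 / 29110 ≈ 34352 failures per 1e9 hours (nearest whole number)

λ = 3.435e-05 /h, FIT = 34352


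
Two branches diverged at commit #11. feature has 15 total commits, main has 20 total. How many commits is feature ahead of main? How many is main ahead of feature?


Common ancestor: commit #11
feature commits after divergence: 15 - 11 = 4
main commits after divergence: 20 - 11 = 9
feature is 4 commits ahead of main
main is 9 commits ahead of feature

feature ahead: 4, main ahead: 9


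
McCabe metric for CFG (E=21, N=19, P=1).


Formula: V(G) = E - N + 2P
V(G) = 21 - 19 + 2*1
V(G) = 2 + 2
V(G) = 4

4


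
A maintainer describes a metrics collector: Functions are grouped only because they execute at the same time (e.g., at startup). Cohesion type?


Reasoning: Related by timing only
Type: Temporal cohesion

Temporal cohesion


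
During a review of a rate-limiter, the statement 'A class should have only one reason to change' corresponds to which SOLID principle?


This describes the Single Responsibility Principle (SRP)

Single Responsibility Principle (SRP)


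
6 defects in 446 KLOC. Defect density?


Defect density = defects / KLOC
Defect density = 6 / 446
Defect density = 0.013 defects/KLOC

0.013 defects/KLOC


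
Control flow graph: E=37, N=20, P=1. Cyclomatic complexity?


Formula: V(G) = E - N + 2P
V(G) = 37 - 20 + 2*1
V(G) = 17 + 2
V(G) = 19

19


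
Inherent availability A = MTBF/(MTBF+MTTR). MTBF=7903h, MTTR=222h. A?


Availability = MTBF / (MTBF + MTTR)
Availability = 7903 / (7903 + 222)
Availability = 7903 / 8125
Availability = 97.2677%

97.2677%


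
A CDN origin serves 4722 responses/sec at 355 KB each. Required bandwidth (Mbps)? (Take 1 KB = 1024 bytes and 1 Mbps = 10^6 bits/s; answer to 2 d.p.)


Formula: Mbps = payload_bytes * RPS * 8 / 1e6
Payload per request = 355 KB = 355 * 1024 = 363520 bytes
Total bytes/sec = 363520 * 4722 = 1716541440
Total bits/sec = 1716541440 * 8 = 13732331520
Mbps = 13732331520 / 1e6 = 13732.33

13732.33 Mbps


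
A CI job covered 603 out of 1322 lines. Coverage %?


Coverage = covered / total * 100
Coverage = 603 / 1322 * 100
Coverage = 45.61%

45.61%


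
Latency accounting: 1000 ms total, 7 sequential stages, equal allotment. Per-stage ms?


Formula: per_stage = total_budget / stages
per_stage = 1000 / 7
per_stage = 142.86 ms

142.86 ms


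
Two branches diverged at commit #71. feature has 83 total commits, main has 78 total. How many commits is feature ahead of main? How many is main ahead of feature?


Common ancestor: commit #71
feature commits after divergence: 83 - 71 = 12
main commits after divergence: 78 - 71 = 7
feature is 12 commits ahead of main
main is 7 commits ahead of feature

feature ahead: 12, main ahead: 7


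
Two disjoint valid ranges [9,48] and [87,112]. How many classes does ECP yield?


Valid ranges: [9,48] and [87,112]
Class 1: x < 9 — invalid
Class 2: 9 ≤ x ≤ 48 — valid
Class 3: 48 < x < 87 — invalid (gap between ranges)
Class 4: 87 ≤ x ≤ 112 — valid
Class 5: x > 112 — invalid
Total equivalence classes: 5

5 equivalence classes


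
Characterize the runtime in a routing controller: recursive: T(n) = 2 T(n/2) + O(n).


Reasoning: master theorem case 2 (merge-sort recurrence)
Complexity: O(n log n)

O(n log n)


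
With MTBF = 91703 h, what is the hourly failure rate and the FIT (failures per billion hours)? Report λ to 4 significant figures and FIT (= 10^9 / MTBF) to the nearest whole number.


Formula: λ = 1 / MTBF; FIT = λ × 1e9 = 1e9 / MTBF
λ = 1 / 91703 ≈ 1.090e-05 failures/hour
FIT = 1e9 / 91703 ≈ 10905 failures per 1e9 hours (nearest whole number)

λ = 1.090e-05 /h, FIT = 10905


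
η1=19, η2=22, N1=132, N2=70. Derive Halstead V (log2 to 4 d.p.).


Formula: V = N * log2(η), where N = N1 + N2 and η = η1 + η2
η = 19 + 22 = 41
N = 132 + 70 = 202
log2(41) ≈ 5.3576
V = 202 * 5.3576 = 1082.24

1082.24


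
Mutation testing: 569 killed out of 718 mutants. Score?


Mutation score = killed / total * 100
Mutation score = 569 / 718 * 100
Mutation score = 79.25%

79.25%


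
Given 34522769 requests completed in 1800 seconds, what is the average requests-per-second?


Formula: throughput = requests / seconds
throughput = 34522769 / 1800
throughput = 19179.32 requests/second

19179.32 requests/second


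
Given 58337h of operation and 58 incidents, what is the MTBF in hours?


Formula: MTBF = Total operating time / Number of failures
MTBF = 58337 / 58
MTBF = 1005.81 hours

1005.81 hours


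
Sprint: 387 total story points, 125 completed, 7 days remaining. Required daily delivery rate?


Formula: Required rate = Remaining points / Days left
Remaining = 387 - 125 = 262 points
Required rate = 262 / 7 = 37.43 points/day

37.43 points/day


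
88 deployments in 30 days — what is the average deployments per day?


Formula: deployments per day = releases / days
= 88 / 30
= 2.933 deploys/day
(equivalently, 20.53 deploys/week)

2.933 deploys/day


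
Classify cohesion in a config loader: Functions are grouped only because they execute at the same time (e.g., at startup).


Reasoning: Related by timing only
Type: Temporal cohesion

Temporal cohesion


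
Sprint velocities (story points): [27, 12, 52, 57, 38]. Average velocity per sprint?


Formula: Avg velocity = Total points / Number of sprints
Points: [27, 12, 52, 57, 38]
Sum = 27 + 12 + 52 + 57 + 38 = 186
Avg velocity = 186 / 5 = 37.2 points/sprint

37.2 points/sprint


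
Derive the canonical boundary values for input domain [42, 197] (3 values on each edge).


Range: [42, 197]
Boundaries: just below min, min, min+1, max-1, max, just above max
Values: [41, 42, 43, 196, 197, 198]

[41, 42, 43, 196, 197, 198]


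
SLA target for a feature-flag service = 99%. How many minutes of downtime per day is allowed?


Formula: allowed downtime = period * (100 - SLA) / 100
Period (day) = 1440 minutes
Unavailability fraction = (100 - 99.0) / 100
Allowed downtime = 1440 * (100 - 99.0) / 100
Allowed downtime = 14.4 minutes

14.4 minutes


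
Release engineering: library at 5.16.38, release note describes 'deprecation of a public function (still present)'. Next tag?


Current: 5.16.38
Change category: 'deprecation of a public function (still present)' → minor bump
SemVer rule: minor bump → increment MINOR, reset PATCH to 0 (MAJOR unchanged)
New: 5.17.0

5.17.0


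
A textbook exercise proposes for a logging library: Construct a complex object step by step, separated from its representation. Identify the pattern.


This matches the Builder pattern

Builder


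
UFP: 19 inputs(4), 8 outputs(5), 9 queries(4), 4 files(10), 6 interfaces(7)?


UFP = EI*4 + EO*5 + EQ*4 + ILF*10 + EIF*7
UFP = 19*4 + 8*5 + 9*4 + 4*10 + 6*7
UFP = 76 + 40 + 36 + 40 + 42
UFP = 234

234


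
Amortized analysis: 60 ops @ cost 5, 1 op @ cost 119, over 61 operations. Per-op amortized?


Formula: Amortized cost = Total cost / Operations
Total cost = (60 * 5) + (1 * 119)
Total cost = 300 + 119 = 419
Amortized = 419 / 61 = 6.8689

6.8689


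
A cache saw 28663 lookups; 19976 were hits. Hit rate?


Formula: hit rate = hits / (hits + misses) * 100
hit rate = 19976 / (19976 + 8687) * 100
hit rate = 19976 / 28663 * 100
hit rate = 69.69%

69.69%


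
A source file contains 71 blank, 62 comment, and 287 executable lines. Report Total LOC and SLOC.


Total LOC = blank + comment + code
Total LOC = 71 + 62 + 287 = 420
SLOC (source only) = code = 287

Total LOC: 420, SLOC: 287


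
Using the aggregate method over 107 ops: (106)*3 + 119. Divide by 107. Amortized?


Formula: Amortized cost = Total cost / Operations
Total cost = (106 * 3) + (1 * 119)
Total cost = 318 + 119 = 437
Amortized = 437 / 107 = 4.0841

4.0841


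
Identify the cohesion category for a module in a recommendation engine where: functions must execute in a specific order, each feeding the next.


Reasoning: Output of one is input to next
Type: Sequential cohesion

Sequential cohesion


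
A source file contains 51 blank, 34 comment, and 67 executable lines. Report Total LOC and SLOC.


Total LOC = blank + comment + code
Total LOC = 51 + 34 + 67 = 152
SLOC (source only) = code = 67

Total LOC: 152, SLOC: 67


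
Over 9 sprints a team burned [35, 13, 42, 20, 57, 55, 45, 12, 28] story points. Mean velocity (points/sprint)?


Formula: Avg velocity = Total points / Number of sprints
Points: [35, 13, 42, 20, 57, 55, 45, 12, 28]
Sum = 35 + 13 + 42 + 20 + 57 + 55 + 45 + 12 + 28 = 307
Avg velocity = 307 / 9 = 34.11 points/sprint

34.11 points/sprint


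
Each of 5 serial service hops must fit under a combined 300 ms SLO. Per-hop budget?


Formula: per_stage = total_budget / stages
per_stage = 300 / 5
per_stage = 60.0 ms

60.0 ms


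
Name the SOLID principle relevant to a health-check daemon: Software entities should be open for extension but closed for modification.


This describes the Open/Closed Principle (OCP)

Open/Closed Principle (OCP)


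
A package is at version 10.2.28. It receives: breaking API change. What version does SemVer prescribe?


Current: 10.2.28
Change category: 'breaking API change' → major bump
SemVer rule: major bump → increment MAJOR, reset MINOR and PATCH to 0
New: 11.0.0

11.0.0


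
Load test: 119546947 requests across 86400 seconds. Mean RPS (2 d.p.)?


Formula: throughput = requests / seconds
throughput = 119546947 / 86400
throughput = 1383.65 requests/second

1383.65 requests/second


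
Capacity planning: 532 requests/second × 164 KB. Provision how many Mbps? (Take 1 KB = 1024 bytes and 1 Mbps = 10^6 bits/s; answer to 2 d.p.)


Formula: Mbps = payload_bytes * RPS * 8 / 1e6
Payload per request = 164 KB = 164 * 1024 = 167936 bytes
Total bytes/sec = 167936 * 532 = 89341952
Total bits/sec = 89341952 * 8 = 714735616
Mbps = 714735616 / 1e6 = 714.74

714.74 Mbps


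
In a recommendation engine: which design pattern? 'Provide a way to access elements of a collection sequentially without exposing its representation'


This matches the Iterator pattern

Iterator


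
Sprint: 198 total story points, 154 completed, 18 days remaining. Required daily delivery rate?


Formula: Required rate = Remaining points / Days left
Remaining = 198 - 154 = 44 points
Required rate = 44 / 18 = 2.44 points/day

2.44 points/day


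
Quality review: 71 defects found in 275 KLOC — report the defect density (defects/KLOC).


Defect density = defects / KLOC
Defect density = 71 / 275
Defect density = 0.258 defects/KLOC

0.258 defects/KLOC


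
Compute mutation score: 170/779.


Mutation score = killed / total * 100
Mutation score = 170 / 779 * 100
Mutation score = 21.82%

21.82%


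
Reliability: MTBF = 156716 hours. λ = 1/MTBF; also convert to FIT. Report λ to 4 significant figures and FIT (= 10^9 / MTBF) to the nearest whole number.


Formula: λ = 1 / MTBF; FIT = λ × 1e9 = 1e9 / MTBF
λ = 1 / 156716 ≈ 6.381e-06 failures/hour
FIT = 1e9 / 156716 ≈ 6381 failures per 1e9 hours (nearest whole number)

λ = 6.381e-06 /h, FIT = 6381


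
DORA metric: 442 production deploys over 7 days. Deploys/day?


Formula: deployments per day = releases / days
= 442 / 7
= 63.143 deploys/day
(equivalently, 442.0 deploys/week)

63.143 deploys/day


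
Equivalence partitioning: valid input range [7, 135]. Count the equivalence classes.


Valid range: [7, 135]
Class 1: x < 7 — invalid
Class 2: 7 ≤ x ≤ 135 — valid
Class 3: x > 135 — invalid
Total equivalence classes: 3

3 equivalence classes


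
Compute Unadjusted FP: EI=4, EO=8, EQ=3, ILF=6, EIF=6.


UFP = EI*4 + EO*5 + EQ*4 + ILF*10 + EIF*7
UFP = 4*4 + 8*5 + 3*4 + 6*10 + 6*7
UFP = 16 + 40 + 12 + 60 + 42
UFP = 170

170


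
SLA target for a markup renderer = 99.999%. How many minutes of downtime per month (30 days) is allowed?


Formula: allowed downtime = period * (100 - SLA) / 100
Period (month (30 days)) = 43200 minutes
Unavailability fraction = (100 - 99.999) / 100
Allowed downtime = 43200 * (100 - 99.999) / 100
Allowed downtime = 0.432 minutes

0.432 minutes


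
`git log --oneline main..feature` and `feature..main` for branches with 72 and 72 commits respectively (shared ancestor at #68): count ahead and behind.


Common ancestor: commit #68
feature commits after divergence: 72 - 68 = 4
main commits after divergence: 72 - 68 = 4
feature is 4 commits ahead of main
main is 4 commits ahead of feature

feature ahead: 4, main ahead: 4


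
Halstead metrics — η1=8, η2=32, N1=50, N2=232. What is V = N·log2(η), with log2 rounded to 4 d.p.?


Formula: V = N * log2(η), where N = N1 + N2 and η = η1 + η2
η = 8 + 32 = 40
N = 50 + 232 = 282
log2(40) ≈ 5.3219
V = 282 * 5.3219 = 1500.78

1500.78


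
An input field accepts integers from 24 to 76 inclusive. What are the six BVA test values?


Range: [24, 76]
Boundaries: just below min, min, min+1, max-1, max, just above max
Values: [23, 24, 25, 75, 76, 77]

[23, 24, 25, 75, 76, 77]


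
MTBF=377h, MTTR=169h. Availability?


Availability = MTBF / (MTBF + MTTR)
Availability = 377 / (377 + 169)
Availability = 377 / 546
Availability = 69.0476%

69.0476%


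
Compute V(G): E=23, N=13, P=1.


Formula: V(G) = E - N + 2P
V(G) = 23 - 13 + 2*1
V(G) = 10 + 2
V(G) = 12

12


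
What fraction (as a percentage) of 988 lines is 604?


Coverage = covered / total * 100
Coverage = 604 / 988 * 100
Coverage = 61.13%

61.13%


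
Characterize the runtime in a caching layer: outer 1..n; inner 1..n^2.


Reasoning: n times n^2
Complexity: O(n^3)

O(n^3)


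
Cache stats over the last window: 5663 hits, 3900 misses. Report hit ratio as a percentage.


Formula: hit rate = hits / (hits + misses) * 100
hit rate = 5663 / (5663 + 3900) * 100
hit rate = 5663 / 9563 * 100
hit rate = 59.22%

59.22%


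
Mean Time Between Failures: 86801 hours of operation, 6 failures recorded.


Formula: MTBF = Total operating time / Number of failures
MTBF = 86801 / 6
MTBF = 14466.83 hours

14466.83 hours


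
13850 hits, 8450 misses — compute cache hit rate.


Formula: hit rate = hits / (hits + misses) * 100
hit rate = 13850 / (13850 + 8450) * 100
hit rate = 13850 / 22300 * 100
hit rate = 62.11%

62.11%


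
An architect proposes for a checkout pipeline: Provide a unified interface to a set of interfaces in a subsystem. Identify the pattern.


This matches the Facade pattern

Facade


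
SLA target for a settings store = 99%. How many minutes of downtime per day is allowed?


Formula: allowed downtime = period * (100 - SLA) / 100
Period (day) = 1440 minutes
Unavailability fraction = (100 - 99.0) / 100
Allowed downtime = 1440 * (100 - 99.0) / 100
Allowed downtime = 14.4 minutes

14.4 minutes


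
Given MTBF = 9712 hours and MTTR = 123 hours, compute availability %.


Availability = MTBF / (MTBF + MTTR)
Availability = 9712 / (9712 + 123)
Availability = 9712 / 9835
Availability = 98.7494%

98.7494%


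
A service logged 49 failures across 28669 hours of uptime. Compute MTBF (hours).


Formula: MTBF = Total operating time / Number of failures
MTBF = 28669 / 49
MTBF = 585.08 hours

585.08 hours


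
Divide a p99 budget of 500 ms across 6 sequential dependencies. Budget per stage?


Formula: per_stage = total_budget / stages
per_stage = 500 / 6
per_stage = 83.33 ms

83.33 ms


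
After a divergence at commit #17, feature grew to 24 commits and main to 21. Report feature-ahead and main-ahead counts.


Common ancestor: commit #17
feature commits after divergence: 24 - 17 = 7
main commits after divergence: 21 - 17 = 4
feature is 7 commits ahead of main
main is 4 commits ahead of feature

feature ahead: 7, main ahead: 4


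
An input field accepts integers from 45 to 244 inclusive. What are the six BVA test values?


Range: [45, 244]
Boundaries: just below min, min, min+1, max-1, max, just above max
Values: [44, 45, 46, 243, 244, 245]

[44, 45, 46, 243, 244, 245]


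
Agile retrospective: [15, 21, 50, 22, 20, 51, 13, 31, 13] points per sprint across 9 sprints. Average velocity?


Formula: Avg velocity = Total points / Number of sprints
Points: [15, 21, 50, 22, 20, 51, 13, 31, 13]
Sum = 15 + 21 + 50 + 22 + 20 + 51 + 13 + 31 + 13 = 236
Avg velocity = 236 / 9 = 26.22 points/sprint

26.22 points/sprint


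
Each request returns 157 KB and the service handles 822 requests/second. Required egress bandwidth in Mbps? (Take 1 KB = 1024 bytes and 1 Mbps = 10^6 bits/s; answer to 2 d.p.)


Formula: Mbps = payload_bytes * RPS * 8 / 1e6
Payload per request = 157 KB = 157 * 1024 = 160768 bytes
Total bytes/sec = 160768 * 822 = 132151296
Total bits/sec = 132151296 * 8 = 1057210368
Mbps = 1057210368 / 1e6 = 1057.21

1057.21 Mbps


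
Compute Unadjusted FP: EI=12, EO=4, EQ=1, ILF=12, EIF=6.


UFP = EI*4 + EO*5 + EQ*4 + ILF*10 + EIF*7
UFP = 12*4 + 4*5 + 1*4 + 12*10 + 6*7
UFP = 48 + 20 + 4 + 120 + 42
UFP = 234

234


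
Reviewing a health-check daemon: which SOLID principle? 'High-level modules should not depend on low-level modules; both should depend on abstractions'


This describes the Dependency Inversion Principle (DIP)

Dependency Inversion Principle (DIP)


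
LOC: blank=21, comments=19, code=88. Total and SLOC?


Total LOC = blank + comment + code
Total LOC = 21 + 19 + 88 = 128
SLOC (source only) = code = 88

Total LOC: 128, SLOC: 88


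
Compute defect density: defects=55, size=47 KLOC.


Defect density = defects / KLOC
Defect density = 55 / 47
Defect density = 1.17 defects/KLOC

1.17 defects/KLOC


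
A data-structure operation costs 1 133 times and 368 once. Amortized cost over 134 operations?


Formula: Amortized cost = Total cost / Operations
Total cost = (133 * 1) + (1 * 368)
Total cost = 133 + 368 = 501
Amortized = 501 / 134 = 3.7388

3.7388


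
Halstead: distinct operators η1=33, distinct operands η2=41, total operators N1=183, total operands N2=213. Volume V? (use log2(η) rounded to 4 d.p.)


Formula: V = N * log2(η), where N = N1 + N2 and η = η1 + η2
η = 33 + 41 = 74
N = 183 + 213 = 396
log2(74) ≈ 6.2095
V = 396 * 6.2095 = 2458.96

2458.96


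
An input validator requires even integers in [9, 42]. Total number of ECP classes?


Constraint: even integers in [9, 42]
Class 1: x < 9 — out-of-range invalid
Class 2: x in [9,42] but odd — wrong type invalid
Class 3: x in [9,42] and even — valid
Class 4: x > 42 — out-of-range invalid
Total equivalence classes: 4

4 equivalence classes


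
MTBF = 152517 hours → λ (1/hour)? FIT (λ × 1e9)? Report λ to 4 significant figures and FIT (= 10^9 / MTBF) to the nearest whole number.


Formula: λ = 1 / MTBF; FIT = λ × 1e9 = 1e9 / MTBF
λ = 1 / 152517 ≈ 6.557e-06 failures/hour
FIT = 1e9 / 152517 ≈ 6557 failures per 1e9 hours (nearest whole number)

λ = 6.557e-06 /h, FIT = 6557


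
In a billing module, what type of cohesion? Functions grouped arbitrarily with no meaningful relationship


Reasoning: Worst: random grouping
Type: Coincidental cohesion

Coincidental cohesion


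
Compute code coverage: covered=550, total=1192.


Coverage = covered / total * 100
Coverage = 550 / 1192 * 100
Coverage = 46.14%

46.14%


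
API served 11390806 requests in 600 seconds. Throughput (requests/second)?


Formula: throughput = requests / seconds
throughput = 11390806 / 600
throughput = 18984.68 requests/second

18984.68 requests/second


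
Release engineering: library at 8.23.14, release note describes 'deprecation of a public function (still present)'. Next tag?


Current: 8.23.14
Change category: 'deprecation of a public function (still present)' → minor bump
SemVer rule: minor bump → increment MINOR, reset PATCH to 0 (MAJOR unchanged)
New: 8.24.0

8.24.0


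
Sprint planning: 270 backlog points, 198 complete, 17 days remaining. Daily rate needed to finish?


Formula: Required rate = Remaining points / Days left
Remaining = 270 - 198 = 72 points
Required rate = 72 / 17 = 4.24 points/day

4.24 points/day


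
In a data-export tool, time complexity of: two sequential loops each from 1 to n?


Reasoning: sequential dominates: O(n) + O(n) = O(n)
Complexity: O(n)

O(n)


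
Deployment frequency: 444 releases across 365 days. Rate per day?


Formula: deployments per day = releases / days
= 444 / 365
= 1.216 deploys/day
(equivalently, 8.52 deploys/week)

1.216 deploys/day


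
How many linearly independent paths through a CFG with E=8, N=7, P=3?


Formula: V(G) = E - N + 2P
V(G) = 8 - 7 + 2*3
V(G) = 1 + 6
V(G) = 7

7


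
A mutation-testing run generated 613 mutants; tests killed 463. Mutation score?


Mutation score = killed / total * 100
Mutation score = 463 / 613 * 100
Mutation score = 75.53%

75.53%


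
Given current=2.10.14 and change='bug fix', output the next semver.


Current: 2.10.14
Change category: 'bug fix' → patch bump
SemVer rule: patch bump → increment PATCH (MAJOR and MINOR unchanged)
New: 2.10.15

2.10.15


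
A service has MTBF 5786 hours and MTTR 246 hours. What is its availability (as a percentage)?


Availability = MTBF / (MTBF + MTTR)
Availability = 5786 / (5786 + 246)
Availability = 5786 / 6032
Availability = 95.9218%

95.9218%


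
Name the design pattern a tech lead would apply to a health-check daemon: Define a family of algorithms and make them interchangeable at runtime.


This matches the Strategy pattern

Strategy


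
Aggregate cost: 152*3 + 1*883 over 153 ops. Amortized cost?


Formula: Amortized cost = Total cost / Operations
Total cost = (152 * 3) + (1 * 883)
Total cost = 456 + 883 = 1339
Amortized = 1339 / 153 = 8.7516

8.7516


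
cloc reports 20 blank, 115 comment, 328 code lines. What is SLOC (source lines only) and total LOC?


Total LOC = blank + comment + code
Total LOC = 20 + 115 + 328 = 463
SLOC (source only) = code = 328

Total LOC: 463, SLOC: 328


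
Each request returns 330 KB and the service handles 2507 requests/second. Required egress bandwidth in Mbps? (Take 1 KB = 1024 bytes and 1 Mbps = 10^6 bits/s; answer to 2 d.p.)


Formula: Mbps = payload_bytes * RPS * 8 / 1e6
Payload per request = 330 KB = 330 * 1024 = 337920 bytes
Total bytes/sec = 337920 * 2507 = 847165440
Total bits/sec = 847165440 * 8 = 6777323520
Mbps = 6777323520 / 1e6 = 6777.32

6777.32 Mbps


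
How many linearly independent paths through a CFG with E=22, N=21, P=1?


Formula: V(G) = E - N + 2P
V(G) = 22 - 21 + 2*1
V(G) = 1 + 2
V(G) = 3

3


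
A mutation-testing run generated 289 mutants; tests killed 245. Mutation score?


Mutation score = killed / total * 100
Mutation score = 245 / 289 * 100
Mutation score = 84.78%

84.78%


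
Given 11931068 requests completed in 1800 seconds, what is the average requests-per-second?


Formula: throughput = requests / seconds
throughput = 11931068 / 1800
throughput = 6628.37 requests/second

6628.37 requests/second


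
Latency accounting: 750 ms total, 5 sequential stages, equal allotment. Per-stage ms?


Formula: per_stage = total_budget / stages
per_stage = 750 / 5
per_stage = 150.0 ms

150.0 ms


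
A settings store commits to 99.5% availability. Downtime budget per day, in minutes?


Formula: allowed downtime = period * (100 - SLA) / 100
Period (day) = 1440 minutes
Unavailability fraction = (100 - 99.5) / 100
Allowed downtime = 1440 * (100 - 99.5) / 100
Allowed downtime = 7.2 minutes

7.2 minutes


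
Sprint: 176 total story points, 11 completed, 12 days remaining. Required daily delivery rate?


Formula: Required rate = Remaining points / Days left
Remaining = 176 - 11 = 165 points
Required rate = 165 / 12 = 13.75 points/day

13.75 points/day


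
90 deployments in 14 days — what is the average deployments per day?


Formula: deployments per day = releases / days
= 90 / 14
= 6.429 deploys/day
(equivalently, 45.0 deploys/week)

6.429 deploys/day


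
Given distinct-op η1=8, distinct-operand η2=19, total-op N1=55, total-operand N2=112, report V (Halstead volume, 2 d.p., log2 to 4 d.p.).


Formula: V = N * log2(η), where N = N1 + N2 and η = η1 + η2
η = 8 + 19 = 27
N = 55 + 112 = 167
log2(27) ≈ 4.7549
V = 167 * 4.7549 = 794.07

794.07


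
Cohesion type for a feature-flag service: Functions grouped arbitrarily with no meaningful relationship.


Reasoning: Worst: random grouping
Type: Coincidental cohesion

Coincidental cohesion


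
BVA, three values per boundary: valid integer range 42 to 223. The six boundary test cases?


Range: [42, 223]
Boundaries: just below min, min, min+1, max-1, max, just above max
Values: [41, 42, 43, 222, 223, 224]

[41, 42, 43, 222, 223, 224]


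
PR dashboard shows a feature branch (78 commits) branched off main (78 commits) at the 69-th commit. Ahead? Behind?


Common ancestor: commit #69
feature commits after divergence: 78 - 69 = 9
main commits after divergence: 78 - 69 = 9
feature is 9 commits ahead of main
main is 9 commits ahead of feature

feature ahead: 9, main ahead: 9


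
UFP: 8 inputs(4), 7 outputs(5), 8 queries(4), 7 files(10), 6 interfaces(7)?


UFP = EI*4 + EO*5 + EQ*4 + ILF*10 + EIF*7
UFP = 8*4 + 7*5 + 8*4 + 7*10 + 6*7
UFP = 32 + 35 + 32 + 70 + 42
UFP = 211

211


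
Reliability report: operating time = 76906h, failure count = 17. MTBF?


Formula: MTBF = Total operating time / Number of failures
MTBF = 76906 / 17
MTBF = 4523.88 hours

4523.88 hours


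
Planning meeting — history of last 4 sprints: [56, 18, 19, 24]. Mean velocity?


Formula: Avg velocity = Total points / Number of sprints
Points: [56, 18, 19, 24]
Sum = 56 + 18 + 19 + 24 = 117
Avg velocity = 117 / 4 = 29.25 points/sprint

29.25 points/sprint


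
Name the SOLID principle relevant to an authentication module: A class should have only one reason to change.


This describes the Single Responsibility Principle (SRP)

Single Responsibility Principle (SRP)


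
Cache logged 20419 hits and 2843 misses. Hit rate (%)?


Formula: hit rate = hits / (hits + misses) * 100
hit rate = 20419 / (20419 + 2843) * 100
hit rate = 20419 / 23262 * 100
hit rate = 87.78%

87.78%


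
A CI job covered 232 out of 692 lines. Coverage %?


Coverage = covered / total * 100
Coverage = 232 / 692 * 100
Coverage = 33.53%

33.53%


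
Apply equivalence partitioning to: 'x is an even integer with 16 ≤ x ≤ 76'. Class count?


Constraint: even integers in [16, 76]
Class 1: x < 16 — out-of-range invalid
Class 2: x in [16,76] but odd — wrong type invalid
Class 3: x in [16,76] and even — valid
Class 4: x > 76 — out-of-range invalid
Total equivalence classes: 4

4 equivalence classes


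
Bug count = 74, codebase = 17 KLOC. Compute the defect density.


Defect density = defects / KLOC
Defect density = 74 / 17
Defect density = 4.353 defects/KLOC

4.353 defects/KLOC


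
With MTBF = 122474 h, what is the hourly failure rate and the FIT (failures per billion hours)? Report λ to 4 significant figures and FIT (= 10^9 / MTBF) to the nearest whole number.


Formula: λ = 1 / MTBF; FIT = λ × 1e9 = 1e9 / MTBF
λ = 1 / 122474 ≈ 8.165e-06 failures/hour
FIT = 1e9 / 122474 ≈ 8165 failures per 1e9 hours (nearest whole number)

λ = 8.165e-06 /h, FIT = 8165


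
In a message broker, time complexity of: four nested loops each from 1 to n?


Reasoning: four levels of nesting
Complexity: O(n^4)

O(n^4)


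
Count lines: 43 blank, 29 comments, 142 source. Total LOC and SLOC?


Total LOC = blank + comment + code
Total LOC = 43 + 29 + 142 = 214
SLOC (source only) = code = 142

Total LOC: 214, SLOC: 142


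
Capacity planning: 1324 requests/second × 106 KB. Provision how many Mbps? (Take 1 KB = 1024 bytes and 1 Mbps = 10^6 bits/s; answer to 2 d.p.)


Formula: Mbps = payload_bytes * RPS * 8 / 1e6
Payload per request = 106 KB = 106 * 1024 = 108544 bytes
Total bytes/sec = 108544 * 1324 = 143712256
Total bits/sec = 143712256 * 8 = 1149698048
Mbps = 1149698048 / 1e6 = 1149.7

1149.7 Mbps


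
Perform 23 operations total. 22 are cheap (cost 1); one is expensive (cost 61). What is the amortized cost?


Formula: Amortized cost = Total cost / Operations
Total cost = (22 * 1) + (1 * 61)
Total cost = 22 + 61 = 83
Amortized = 83 / 23 = 3.6087

3.6087


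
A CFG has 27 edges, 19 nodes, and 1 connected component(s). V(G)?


Formula: V(G) = E - N + 2P
V(G) = 27 - 19 + 2*1
V(G) = 8 + 2
V(G) = 10

10


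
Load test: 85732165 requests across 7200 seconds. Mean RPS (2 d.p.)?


Formula: throughput = requests / seconds
throughput = 85732165 / 7200
throughput = 11907.25 requests/second

11907.25 requests/second


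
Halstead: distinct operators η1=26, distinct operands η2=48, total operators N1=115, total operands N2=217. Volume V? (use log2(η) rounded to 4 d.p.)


Formula: V = N * log2(η), where N = N1 + N2 and η = η1 + η2
η = 26 + 48 = 74
N = 115 + 217 = 332
log2(74) ≈ 6.2095
V = 332 * 6.2095 = 2061.55

2061.55


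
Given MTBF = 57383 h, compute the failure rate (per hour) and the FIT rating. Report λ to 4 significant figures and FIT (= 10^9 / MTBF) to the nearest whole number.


Formula: λ = 1 / MTBF; FIT = λ × 1e9 = 1e9 / MTBF
λ = 1 / 57383 ≈ 1.743e-05 failures/hour
FIT = 1e9 / 57383 ≈ 17427 failures per 1e9 hours (nearest whole number)

λ = 1.743e-05 /h, FIT = 17427


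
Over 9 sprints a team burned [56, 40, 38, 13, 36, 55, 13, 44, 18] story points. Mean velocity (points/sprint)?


Formula: Avg velocity = Total points / Number of sprints
Points: [56, 40, 38, 13, 36, 55, 13, 44, 18]
Sum = 56 + 40 + 38 + 13 + 36 + 55 + 13 + 44 + 18 = 313
Avg velocity = 313 / 9 = 34.78 points/sprint

34.78 points/sprint


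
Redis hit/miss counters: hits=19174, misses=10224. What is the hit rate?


Formula: hit rate = hits / (hits + misses) * 100
hit rate = 19174 / (19174 + 10224) * 100
hit rate = 19174 / 29398 * 100
hit rate = 65.22%

65.22%


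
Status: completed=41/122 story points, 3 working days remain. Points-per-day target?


Formula: Required rate = Remaining points / Days left
Remaining = 122 - 41 = 81 points
Required rate = 81 / 3 = 27.0 points/day

27.0 points/day


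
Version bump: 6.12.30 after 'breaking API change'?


Current: 6.12.30
Change category: 'breaking API change' → major bump
SemVer rule: major bump → increment MAJOR, reset MINOR and PATCH to 0
New: 7.0.0

7.0.0


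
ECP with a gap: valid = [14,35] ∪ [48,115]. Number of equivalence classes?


Valid ranges: [14,35] and [48,115]
Class 1: x < 14 — invalid
Class 2: 14 ≤ x ≤ 35 — valid
Class 3: 35 < x < 48 — invalid (gap between ranges)
Class 4: 48 ≤ x ≤ 115 — valid
Class 5: x > 115 — invalid
Total equivalence classes: 5

5 equivalence classes


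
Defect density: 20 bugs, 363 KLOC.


Defect density = defects / KLOC
Defect density = 20 / 363
Defect density = 0.055 defects/KLOC

0.055 defects/KLOC


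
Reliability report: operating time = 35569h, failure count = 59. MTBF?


Formula: MTBF = Total operating time / Number of failures
MTBF = 35569 / 59
MTBF = 602.86 hours

602.86 hours


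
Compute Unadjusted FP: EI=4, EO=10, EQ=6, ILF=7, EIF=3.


UFP = EI*4 + EO*5 + EQ*4 + ILF*10 + EIF*7
UFP = 4*4 + 10*5 + 6*4 + 7*10 + 3*7
UFP = 16 + 50 + 24 + 70 + 21
UFP = 181

181


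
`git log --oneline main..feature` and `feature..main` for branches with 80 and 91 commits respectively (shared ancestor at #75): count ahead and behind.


Common ancestor: commit #75
feature commits after divergence: 80 - 75 = 5
main commits after divergence: 91 - 75 = 16
feature is 5 commits ahead of main
main is 16 commits ahead of feature

feature ahead: 5, main ahead: 16


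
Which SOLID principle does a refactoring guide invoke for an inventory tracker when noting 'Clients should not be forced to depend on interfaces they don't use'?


This describes the Interface Segregation Principle (ISP)

Interface Segregation Principle (ISP)


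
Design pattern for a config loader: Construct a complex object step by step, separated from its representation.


This matches the Builder pattern

Builder


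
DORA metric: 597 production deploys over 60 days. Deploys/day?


Formula: deployments per day = releases / days
= 597 / 60
= 9.95 deploys/day
(equivalently, 69.65 deploys/week)

9.95 deploys/day


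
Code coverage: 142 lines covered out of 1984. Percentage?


Coverage = covered / total * 100
Coverage = 142 / 1984 * 100
Coverage = 7.16%

7.16%


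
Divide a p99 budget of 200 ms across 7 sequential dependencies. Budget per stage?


Formula: per_stage = total_budget / stages
per_stage = 200 / 7
per_stage = 28.57 ms

28.57 ms


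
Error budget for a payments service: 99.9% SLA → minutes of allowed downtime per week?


Formula: allowed downtime = period * (100 - SLA) / 100
Period (week) = 10080 minutes
Unavailability fraction = (100 - 99.9) / 100
Allowed downtime = 10080 * (100 - 99.9) / 100
Allowed downtime = 10.08 minutes

10.08 minutes


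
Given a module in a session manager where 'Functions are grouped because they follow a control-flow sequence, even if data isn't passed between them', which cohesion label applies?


Reasoning: Grouped by order of execution within a routine, not by data flow
Type: Procedural cohesion

Procedural cohesion


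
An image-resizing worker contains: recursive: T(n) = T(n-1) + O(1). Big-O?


Reasoning: linear recursion with constant work per frame
Complexity: O(n)

O(n)


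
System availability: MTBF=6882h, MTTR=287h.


Availability = MTBF / (MTBF + MTTR)
Availability = 6882 / (6882 + 287)
Availability = 6882 / 7169
Availability = 95.9967%

95.9967%


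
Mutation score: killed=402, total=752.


Mutation score = killed / total * 100
Mutation score = 402 / 752 * 100
Mutation score = 53.46%

53.46%


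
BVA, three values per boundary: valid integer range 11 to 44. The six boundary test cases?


Range: [11, 44]
Boundaries: just below min, min, min+1, max-1, max, just above max
Values: [10, 11, 12, 43, 44, 45]

[10, 11, 12, 43, 44, 45]


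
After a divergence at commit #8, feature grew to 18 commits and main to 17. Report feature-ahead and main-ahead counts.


Common ancestor: commit #8
feature commits after divergence: 18 - 8 = 10
main commits after divergence: 17 - 8 = 9
feature is 10 commits ahead of main
main is 9 commits ahead of feature

feature ahead: 10, main ahead: 9


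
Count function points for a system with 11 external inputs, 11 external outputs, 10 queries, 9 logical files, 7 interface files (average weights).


UFP = EI*4 + EO*5 + EQ*4 + ILF*10 + EIF*7
UFP = 11*4 + 11*5 + 10*4 + 9*10 + 7*7
UFP = 44 + 55 + 40 + 90 + 49
UFP = 278

278


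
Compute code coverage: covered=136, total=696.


Coverage = covered / total * 100
Coverage = 136 / 696 * 100
Coverage = 19.54%

19.54%


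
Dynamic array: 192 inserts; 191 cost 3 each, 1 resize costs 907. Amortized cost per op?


Formula: Amortized cost = Total cost / Operations
Total cost = (191 * 3) + (1 * 907)
Total cost = 573 + 907 = 1480
Amortized = 1480 / 192 = 7.7083

7.7083


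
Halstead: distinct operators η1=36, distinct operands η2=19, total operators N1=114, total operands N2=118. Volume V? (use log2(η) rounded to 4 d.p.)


Formula: V = N * log2(η), where N = N1 + N2 and η = η1 + η2
η = 36 + 19 = 55
N = 114 + 118 = 232
log2(55) ≈ 5.7814
V = 232 * 5.7814 = 1341.28

1341.28


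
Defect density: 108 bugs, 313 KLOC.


Defect density = defects / KLOC
Defect density = 108 / 313
Defect density = 0.345 defects/KLOC

0.345 defects/KLOC


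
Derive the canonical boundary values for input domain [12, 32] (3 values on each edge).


Range: [12, 32]
Boundaries: just below min, min, min+1, max-1, max, just above max
Values: [11, 12, 13, 31, 32, 33]

[11, 12, 13, 31, 32, 33]


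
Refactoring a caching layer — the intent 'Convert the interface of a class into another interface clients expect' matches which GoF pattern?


This matches the Adapter pattern

Adapter


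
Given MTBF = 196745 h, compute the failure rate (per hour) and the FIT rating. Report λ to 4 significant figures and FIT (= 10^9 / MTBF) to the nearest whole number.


Formula: λ = 1 / MTBF; FIT = λ × 1e9 = 1e9 / MTBF
λ = 1 / 196745 ≈ 5.083e-06 failures/hour
FIT = 1e9 / 196745 ≈ 5083 failures per 1e9 hours (nearest whole number)

λ = 5.083e-06 /h, FIT = 5083


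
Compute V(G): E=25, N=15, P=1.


Formula: V(G) = E - N + 2P
V(G) = 25 - 15 + 2*1
V(G) = 10 + 2
V(G) = 12

12


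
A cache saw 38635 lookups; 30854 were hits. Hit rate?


Formula: hit rate = hits / (hits + misses) * 100
hit rate = 30854 / (30854 + 7781) * 100
hit rate = 30854 / 38635 * 100
hit rate = 79.86%

79.86%


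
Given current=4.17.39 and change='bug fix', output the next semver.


Current: 4.17.39
Change category: 'bug fix' → patch bump
SemVer rule: patch bump → increment PATCH (MAJOR and MINOR unchanged)
New: 4.17.40

4.17.40


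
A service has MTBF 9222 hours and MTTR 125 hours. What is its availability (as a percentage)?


Availability = MTBF / (MTBF + MTTR)
Availability = 9222 / (9222 + 125)
Availability = 9222 / 9347
Availability = 98.6627%

98.6627%


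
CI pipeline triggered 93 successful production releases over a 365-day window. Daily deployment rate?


Formula: deployments per day = releases / days
= 93 / 365
= 0.255 deploys/day
(equivalently, 1.78 deploys/week)

0.255 deploys/day


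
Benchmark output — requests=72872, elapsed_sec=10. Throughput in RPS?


Formula: throughput = requests / seconds
throughput = 72872 / 10
throughput = 7287.2 requests/second

7287.2 requests/second


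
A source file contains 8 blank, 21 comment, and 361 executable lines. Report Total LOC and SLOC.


Total LOC = blank + comment + code
Total LOC = 8 + 21 + 361 = 390
SLOC (source only) = code = 361

Total LOC: 390, SLOC: 361


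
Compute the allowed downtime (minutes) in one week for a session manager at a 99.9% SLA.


Formula: allowed downtime = period * (100 - SLA) / 100
Period (week) = 10080 minutes
Unavailability fraction = (100 - 99.9) / 100
Allowed downtime = 10080 * (100 - 99.9) / 100
Allowed downtime = 10.08 minutes

10.08 minutes


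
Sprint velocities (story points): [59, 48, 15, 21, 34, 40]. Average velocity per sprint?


Formula: Avg velocity = Total points / Number of sprints
Points: [59, 48, 15, 21, 34, 40]
Sum = 59 + 48 + 15 + 21 + 34 + 40 = 217
Avg velocity = 217 / 6 = 36.17 points/sprint

36.17 points/sprint


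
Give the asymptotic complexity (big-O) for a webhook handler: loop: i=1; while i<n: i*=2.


Reasoning: i doubles each step so iterations are log2(n)
Complexity: O(log n)

O(log n)


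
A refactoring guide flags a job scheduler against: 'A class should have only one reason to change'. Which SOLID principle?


This describes the Single Responsibility Principle (SRP)

Single Responsibility Principle (SRP)


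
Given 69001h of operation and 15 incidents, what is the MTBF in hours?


Formula: MTBF = Total operating time / Number of failures
MTBF = 69001 / 15
MTBF = 4600.07 hours

4600.07 hours


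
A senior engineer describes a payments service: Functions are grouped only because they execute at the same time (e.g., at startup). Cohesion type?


Reasoning: Related by timing only
Type: Temporal cohesion

Temporal cohesion
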